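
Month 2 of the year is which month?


Month 2 of 12

February


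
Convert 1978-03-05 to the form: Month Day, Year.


ISO 1978-03-05 parses as year=1978, month=03, day=05
Month 3 -> March

March 5, 1978


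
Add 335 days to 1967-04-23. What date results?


Start: 1967-04-23, add 335 days
April 1967 has 30 days: 30 - 23 = 7 days to April 30 -> 328 left
May 1967 has 31 days -> 297 left
June 1967 has 30 days -> 267 left
July 1967 has 31 days -> 236 left
August 1967 has 31 days -> 205 left
September 1967 has 30 days -> 175 left
October 1967 has 31 days -> 144 left
November 1967 has 30 days -> 114 left
December 1967 has 31 days -> 83 left
January 1968 has 31 days -> 52 left
February 1968 has 29 days -> 23 left
March 1968: 23 <= 31 -> lands on March 23

Result: 1968-03-23


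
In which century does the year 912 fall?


Century = (year - 1) // 100 + 1
= (912 - 1) // 100 + 1
= 911 // 100 + 1
= 9 + 1

10th century


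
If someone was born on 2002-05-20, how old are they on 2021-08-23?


Birth: 2002-05-20
Reference: 2021-08-23
Year difference: 2021 - 2002 = 19

19 years old


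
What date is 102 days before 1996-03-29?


Start: 1996-03-29, subtract 102 days
Back 29 days from March 29 reaches February 29, 1996 -> 73 left
February 1996 has 29 days -> back to January 31, 1996 -> 44 left
January 1996 has 31 days -> back to December 31, 1995 -> 13 left
December 1995: 31 - 13 = 18 -> lands on December 18

Result: 1995-12-18


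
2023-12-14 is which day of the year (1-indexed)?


Date: December 14, 2023
Days in months 1 through 11: 334
Plus 14 days in December

Day of year: 348


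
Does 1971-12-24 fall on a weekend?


Anchor: Jan 1, 1971. With p = 1971 - 1 = 1970: (p + p//4 - p//100 + p//400) mod 7 = (1970 + 492 - 19 + 4) mod 7 = 2447 mod 7 = 4 -> Friday (Mon=0 ... Sun=6)
Day of year: 358; offset = 357
Weekday index = (4 + 357) mod 7 = 4 -> Friday
Weekend days: Saturday, Sunday

No


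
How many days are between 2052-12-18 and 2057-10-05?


From 2052-12-18 to 2057-10-05
2052-12-18: days before December = 31 + 29 + 31 + 30 + 31 + 30 + 31 + 31 + 30 + 31 + 30 = 335 (2052 is a leap year); day of year = 335 + 18 = 353
2057-10-05: days before October = 31 + 28 + 31 + 30 + 31 + 30 + 31 + 31 + 30 = 273 (2057 is not a leap year); day of year = 273 + 5 = 278
Rest of 2052: 366 - 353 = 13
Full years 2053 (365), 2054 (365), 2055 (365), 2056 (366): 1461
Total = 13 + 1461 + 278 = 1752

1752 days


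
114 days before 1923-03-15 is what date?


Start: 1923-03-15, subtract 114 days
Back 15 days from March 15 reaches February 28, 1923 -> 99 left
February 1923 has 28 days -> back to January 31, 1923 -> 71 left
January 1923 has 31 days -> back to December 31, 1922 -> 40 left
December 1922 has 31 days -> back to November 30, 1922 -> 9 left
November 1922: 30 - 9 = 21 -> lands on November 21

Result: 1922-11-21


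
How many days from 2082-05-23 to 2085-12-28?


From 2082-05-23 to 2085-12-28
2082-05-23: days before May = 31 + 28 + 31 + 30 = 120 (2082 is not a leap year); day of year = 120 + 23 = 143
2085-12-28: days before December = 31 + 28 + 31 + 30 + 31 + 30 + 31 + 31 + 30 + 31 + 30 = 334 (2085 is not a leap year); day of year = 334 + 28 = 362
Rest of 2082: 365 - 143 = 222
Full years 2083 (365), 2084 (366): 731
Total = 222 + 731 + 362 = 1315

1315 days


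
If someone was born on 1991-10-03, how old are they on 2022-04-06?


Birth: 1991-10-03
Reference: 2022-04-06
Year difference: 2022 - 1991 = 31
Birthday not yet reached in 2022, subtract 1

30 years old


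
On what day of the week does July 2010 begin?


Target: July 1, 2010
Anchor: Jan 1, 2010. With p = 2010 - 1 = 2009: (p + p//4 - p//100 + p//400) mod 7 = (2009 + 502 - 20 + 5) mod 7 = 2496 mod 7 = 4 -> Friday (Mon=0 ... Sun=6)
Days before July (Jan-Jun): 181 days
Weekday index = (4 + 181) mod 7 = 3

Thursday


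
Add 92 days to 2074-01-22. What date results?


Start: 2074-01-22, add 92 days
January 2074 has 31 days: 31 - 22 = 9 days to January 31 -> 83 left
February 2074 has 28 days -> 55 left
March 2074 has 31 days -> 24 left
April 2074: 24 <= 30 -> lands on April 24

Result: 2074-04-24


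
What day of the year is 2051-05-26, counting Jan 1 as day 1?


Date: May 26, 2051
Days in months 1 through 4: 120
Plus 26 days in May

Day of year: 146


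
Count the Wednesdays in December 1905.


December 1905 has 31 days
Anchor: Jan 1, 1905. With p = 1905 - 1 = 1904: (p + p//4 - p//100 + p//400) mod 7 = (1904 + 476 - 19 + 4) mod 7 = 2365 mod 7 = 6 -> Sunday (Mon=0 ... Sun=6)
Days before December (Jan-Nov): 334; December 1 index = (6 + 334) mod 7 = 4 -> Friday
First Wednesday is December 6
Wednesdays: 6, 13, 20, 27

4 Wednesdays


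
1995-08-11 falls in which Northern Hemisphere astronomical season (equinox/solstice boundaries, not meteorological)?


Date: August 11
Astronomical Summer (approx.; exact equinox/solstice day varies by year): June 21 to September 21
August 11 falls within the Summer window

Summer


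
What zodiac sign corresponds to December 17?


Date: December 17
Conventional tropical zodiac dates: Sagittarius from November 22 onward; Capricorn starts December 22
December 17 falls within the Sagittarius range

Sagittarius


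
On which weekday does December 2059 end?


December 2059 has 31 days
Anchor: Jan 1, 2059. With p = 2059 - 1 = 2058: (p + p//4 - p//100 + p//400) mod 7 = (2058 + 514 - 20 + 5) mod 7 = 2557 mod 7 = 2 -> Wednesday (Mon=0 ... Sun=6)
Days before December (Jan-Nov): 334; December 1 index = (2 + 334) mod 7 = 0 -> Monday
Last day offset: 31 - 1 = 30 days
Weekday index = (0 + 30) mod 7 = 2

Wednesday, December 31


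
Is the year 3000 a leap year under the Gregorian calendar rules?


Gregorian leap year rule: divisible by 4, but not by 100, unless also by 400.
3000 is divisible by 100 but not 400 -> not a leap year

No


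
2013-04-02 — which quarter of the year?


Month: April (month 4)
Q1: Jan-Mar, Q2: Apr-Jun, Q3: Jul-Sep, Q4: Oct-Dec

Q2


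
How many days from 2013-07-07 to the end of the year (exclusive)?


Day of year: 188 of 365
Remaining = 365 - 188

177 days


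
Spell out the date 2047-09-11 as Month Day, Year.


ISO 2047-09-11 parses as year=2047, month=09, day=11
Month 9 -> September

September 11, 2047


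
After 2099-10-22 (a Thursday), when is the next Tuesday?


Current: Thursday
Target: Tuesday
Days ahead: 5

Next Tuesday: 2099-10-27


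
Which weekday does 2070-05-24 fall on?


Date: May 24, 2070
Anchor: Jan 1, 2070. With p = 2070 - 1 = 2069: (p + p//4 - p//100 + p//400) mod 7 = (2069 + 517 - 20 + 5) mod 7 = 2571 mod 7 = 2 -> Wednesday (Mon=0 ... Sun=6)
Days before May (Jan-Apr): 120; offset = 120 + 24 - 1 = 143
Weekday index = (2 + 143) mod 7 = 5

Day of the week: Saturday


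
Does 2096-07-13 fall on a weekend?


Anchor: Jan 1, 2096. With p = 2096 - 1 = 2095: (p + p//4 - p//100 + p//400) mod 7 = (2095 + 523 - 20 + 5) mod 7 = 2603 mod 7 = 6 -> Sunday (Mon=0 ... Sun=6)
Day of year: 195; offset = 194
Weekday index = (6 + 194) mod 7 = 4 -> Friday
Weekend days: Saturday, Sunday

No


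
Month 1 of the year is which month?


Month 1 of 12

January


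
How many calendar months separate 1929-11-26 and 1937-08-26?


From November 1929 to August 1937
8 years * 12 = 96 months, minus 3 months = 93

93 months


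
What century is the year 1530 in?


Century = (year - 1) // 100 + 1
= (1530 - 1) // 100 + 1
= 1529 // 100 + 1
= 15 + 1

16th century


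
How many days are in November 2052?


November 2052

30 days


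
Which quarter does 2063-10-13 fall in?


Month: October (month 10)
Q1: Jan-Mar, Q2: Apr-Jun, Q3: Jul-Sep, Q4: Oct-Dec

Q4


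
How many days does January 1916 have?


January 1916

31 days


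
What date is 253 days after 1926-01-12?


Start: 1926-01-12, add 253 days
January 1926 has 31 days: 31 - 12 = 19 days to January 31 -> 234 left
February 1926 has 28 days -> 206 left
March 1926 has 31 days -> 175 left
April 1926 has 30 days -> 145 left
May 1926 has 31 days -> 114 left
June 1926 has 30 days -> 84 left
July 1926 has 31 days -> 53 left
August 1926 has 31 days -> 22 left
September 1926: 22 <= 30 -> lands on September 22

Result: 1926-09-22


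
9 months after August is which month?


August is month 8
8 + 9 = 17; wrap: 17 - 12 = 5

May


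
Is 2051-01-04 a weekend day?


Anchor: Jan 1, 2051. With p = 2051 - 1 = 2050: (p + p//4 - p//100 + p//400) mod 7 = (2050 + 512 - 20 + 5) mod 7 = 2547 mod 7 = 6 -> Sunday (Mon=0 ... Sun=6)
Day of year: 4; offset = 3
Weekday index = (6 + 3) mod 7 = 2 -> Wednesday
Weekend days: Saturday, Sunday

No


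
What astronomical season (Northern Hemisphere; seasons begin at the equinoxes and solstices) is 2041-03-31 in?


Date: March 31
Astronomical Spring (approx.; exact equinox/solstice day varies by year): March 20 to June 20
March 31 falls within the Spring window

Spring


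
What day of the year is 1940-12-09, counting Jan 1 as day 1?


Date: December 9, 1940
Days in months 1 through 11: 335
Plus 9 days in December

Day of year: 344


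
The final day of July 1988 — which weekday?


July 1988 has 31 days
Anchor: Jan 1, 1988. With p = 1988 - 1 = 1987: (p + p//4 - p//100 + p//400) mod 7 = (1987 + 496 - 19 + 4) mod 7 = 2468 mod 7 = 4 -> Friday (Mon=0 ... Sun=6)
Days before July (Jan-Jun): 182; July 1 index = (4 + 182) mod 7 = 4 -> Friday
Last day offset: 31 - 1 = 30 days
Weekday index = (4 + 30) mod 7 = 6

Sunday, July 31


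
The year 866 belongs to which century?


Century = (year - 1) // 100 + 1
= (866 - 1) // 100 + 1
= 865 // 100 + 1
= 8 + 1

9th century


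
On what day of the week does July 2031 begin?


Target: July 1, 2031
Anchor: Jan 1, 2031. With p = 2031 - 1 = 2030: (p + p//4 - p//100 + p//400) mod 7 = (2030 + 507 - 20 + 5) mod 7 = 2522 mod 7 = 2 -> Wednesday (Mon=0 ... Sun=6)
Days before July (Jan-Jun): 181 days
Weekday index = (2 + 181) mod 7 = 1

Tuesday


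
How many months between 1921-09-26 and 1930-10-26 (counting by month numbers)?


From September 1921 to October 1930
9 years * 12 = 108 months, plus 1 month = 109

109 months


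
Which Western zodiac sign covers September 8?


Date: September 8
Conventional tropical zodiac dates: Virgo from August 23 onward; Libra starts September 23
September 8 falls within the Virgo range

Virgo


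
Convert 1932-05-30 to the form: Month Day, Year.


ISO 1932-05-30 parses as year=1932, month=05, day=30
Month 5 -> May

May 30, 1932


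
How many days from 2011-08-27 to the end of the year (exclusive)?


Day of year: 239 of 365
Remaining = 365 - 239

126 days


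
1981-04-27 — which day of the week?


Date: April 27, 1981
Anchor: Jan 1, 1981. With p = 1981 - 1 = 1980: (p + p//4 - p//100 + p//400) mod 7 = (1980 + 495 - 19 + 4) mod 7 = 2460 mod 7 = 3 -> Thursday (Mon=0 ... Sun=6)
Days before April (Jan-Mar): 90; offset = 90 + 27 - 1 = 116
Weekday index = (3 + 116) mod 7 = 0

Day of the week: Monday


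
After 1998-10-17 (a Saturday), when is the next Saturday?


Current: Saturday
Target: Saturday
Days ahead: 7

Next Saturday: 1998-10-24


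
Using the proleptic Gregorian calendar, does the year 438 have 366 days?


Gregorian leap year rule: divisible by 4, but not by 100, unless also by 400.
438 is not divisible by 4 -> not a leap year

No


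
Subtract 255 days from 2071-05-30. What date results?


Start: 2071-05-30, subtract 255 days
Back 30 days from May 30 reaches April 30, 2071 -> 225 left
April 2071 has 30 days -> back to March 31, 2071 -> 195 left
March 2071 has 31 days -> back to February 28, 2071 -> 164 left
February 2071 has 28 days -> back to January 31, 2071 -> 136 left
January 2071 has 31 days -> back to December 31, 2070 -> 105 left
December 2070 has 31 days -> back to November 30, 2070 -> 74 left
November 2070 has 30 days -> back to October 31, 2070 -> 44 left
October 2070 has 31 days -> back to September 30, 2070 -> 13 left
September 2070: 30 - 13 = 17 -> lands on September 17

Result: 2070-09-17


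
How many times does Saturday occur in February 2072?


February 2072 has 29 days
Anchor: Jan 1, 2072. With p = 2072 - 1 = 2071: (p + p//4 - p//100 + p//400) mod 7 = (2071 + 517 - 20 + 5) mod 7 = 2573 mod 7 = 4 -> Friday (Mon=0 ... Sun=6)
Days before February (Jan): 31; February 1 index = (4 + 31) mod 7 = 0 -> Monday
First Saturday is February 6
Saturdays: 6, 13, 20, 27

4 Saturdays


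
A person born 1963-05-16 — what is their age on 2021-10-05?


Birth: 1963-05-16
Reference: 2021-10-05
Year difference: 2021 - 1963 = 58

58 years old


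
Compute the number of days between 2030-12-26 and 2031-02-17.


From 2030-12-26 to 2031-02-17
2030-12-26: days before December = 31 + 28 + 31 + 30 + 31 + 30 + 31 + 31 + 30 + 31 + 30 = 334 (2030 is not a leap year); day of year = 334 + 26 = 360
2031-02-17: days before February = 31; day of year = 31 + 17 = 48
Rest of 2030: 365 - 360 = 5
Total = 5 + 48 = 53

53 days


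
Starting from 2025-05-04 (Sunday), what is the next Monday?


Current: Sunday
Target: Monday
Days ahead: 1

Next Monday: 2025-05-05


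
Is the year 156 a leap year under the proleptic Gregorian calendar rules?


Gregorian leap year rule: divisible by 4, but not by 100, unless also by 400.
156 is divisible by 4 but not 100 -> leap year

Yes


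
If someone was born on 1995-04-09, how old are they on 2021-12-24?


Birth: 1995-04-09
Reference: 2021-12-24
Year difference: 2021 - 1995 = 26

26 years old


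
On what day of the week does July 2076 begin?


Target: July 1, 2076
Anchor: Jan 1, 2076. With p = 2076 - 1 = 2075: (p + p//4 - p//100 + p//400) mod 7 = (2075 + 518 - 20 + 5) mod 7 = 2578 mod 7 = 2 -> Wednesday (Mon=0 ... Sun=6)
Days before July (Jan-Jun): 182 days
Weekday index = (2 + 182) mod 7 = 2

Wednesday


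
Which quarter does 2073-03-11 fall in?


Month: March (month 3)
Q1: Jan-Mar, Q2: Apr-Jun, Q3: Jul-Sep, Q4: Oct-Dec

Q1


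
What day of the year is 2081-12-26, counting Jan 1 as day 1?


Date: December 26, 2081
Days in months 1 through 11: 334
Plus 26 days in December

Day of year: 360


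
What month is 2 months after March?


March is month 3
3 + 2 = 5

May


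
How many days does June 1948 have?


June 1948

30 days


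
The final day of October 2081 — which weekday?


October 2081 has 31 days
Anchor: Jan 1, 2081. With p = 2081 - 1 = 2080: (p + p//4 - p//100 + p//400) mod 7 = (2080 + 520 - 20 + 5) mod 7 = 2585 mod 7 = 2 -> Wednesday (Mon=0 ... Sun=6)
Days before October (Jan-Sep): 273; October 1 index = (2 + 273) mod 7 = 2 -> Wednesday
Last day offset: 31 - 1 = 30 days
Weekday index = (2 + 30) mod 7 = 4

Friday, October 31


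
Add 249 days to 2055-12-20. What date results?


Start: 2055-12-20, add 249 days
December 2055 has 31 days: 31 - 20 = 11 days to December 31 -> 238 left
January 2056 has 31 days -> 207 left
February 2056 has 29 days -> 178 left
March 2056 has 31 days -> 147 left
April 2056 has 30 days -> 117 left
May 2056 has 31 days -> 86 left
June 2056 has 30 days -> 56 left
July 2056 has 31 days -> 25 left
August 2056: 25 <= 31 -> lands on August 25

Result: 2056-08-25


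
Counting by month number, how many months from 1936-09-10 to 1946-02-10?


From September 1936 to February 1946
10 years * 12 = 120 months, minus 7 months = 113

113 months


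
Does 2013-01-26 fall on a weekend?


Anchor: Jan 1, 2013. With p = 2013 - 1 = 2012: (p + p//4 - p//100 + p//400) mod 7 = (2012 + 503 - 20 + 5) mod 7 = 2500 mod 7 = 1 -> Tuesday (Mon=0 ... Sun=6)
Day of year: 26; offset = 25
Weekday index = (1 + 25) mod 7 = 5 -> Saturday
Weekend days: Saturday, Sunday

Yes


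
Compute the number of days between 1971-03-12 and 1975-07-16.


From 1971-03-12 to 1975-07-16
1971-03-12: days before March = 31 + 28 = 59 (1971 is not a leap year); day of year = 59 + 12 = 71
1975-07-16: days before July = 31 + 28 + 31 + 30 + 31 + 30 = 181 (1975 is not a leap year); day of year = 181 + 16 = 197
Rest of 1971: 365 - 71 = 294
Full years 1972 (366), 1973 (365), 1974 (365): 1096
Total = 294 + 1096 + 197 = 1587

1587 days


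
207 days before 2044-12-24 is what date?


Start: 2044-12-24, subtract 207 days
Back 24 days from December 24 reaches November 30, 2044 -> 183 left
November 2044 has 30 days -> back to October 31, 2044 -> 153 left
October 2044 has 31 days -> back to September 30, 2044 -> 122 left
September 2044 has 30 days -> back to August 31, 2044 -> 92 left
August 2044 has 31 days -> back to July 31, 2044 -> 61 left
July 2044 has 31 days -> back to June 30, 2044 -> 30 left
June 2044 has 30 days -> back to May 31, 2044 -> 0 left
May 2044: 31 - 0 = 31 -> lands on May 31

Result: 2044-05-31


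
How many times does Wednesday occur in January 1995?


January 1995 has 31 days
Anchor: Jan 1, 1995. With p = 1995 - 1 = 1994: (p + p//4 - p//100 + p//400) mod 7 = (1994 + 498 - 19 + 4) mod 7 = 2477 mod 7 = 6 -> Sunday (Mon=0 ... Sun=6)
January 1 is the anchor itself -> Sunday
First Wednesday is January 4
Wednesdays: 4, 11, 18, 25

4 Wednesdays


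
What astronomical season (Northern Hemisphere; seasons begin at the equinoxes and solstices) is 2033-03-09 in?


Date: March 9
Astronomical Winter (approx.; exact equinox/solstice day varies by year): December 21 to March 19
March 9 falls within the Winter window

Winter


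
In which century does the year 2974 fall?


Century = (year - 1) // 100 + 1
= (2974 - 1) // 100 + 1
= 2973 // 100 + 1
= 29 + 1

30th century


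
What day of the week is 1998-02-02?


Date: February 2, 1998
Anchor: Jan 1, 1998. With p = 1998 - 1 = 1997: (p + p//4 - p//100 + p//400) mod 7 = (1997 + 499 - 19 + 4) mod 7 = 2481 mod 7 = 3 -> Thursday (Mon=0 ... Sun=6)
Days before February (Jan): 31; offset = 31 + 2 - 1 = 32
Weekday index = (3 + 32) mod 7 = 0

Day of the week: Monday


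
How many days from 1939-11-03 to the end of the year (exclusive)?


Day of year: 307 of 365
Remaining = 365 - 307

58 days


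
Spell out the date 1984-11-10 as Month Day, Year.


ISO 1984-11-10 parses as year=1984, month=11, day=10
Month 11 -> November

November 10, 1984


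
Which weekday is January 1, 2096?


Target: January 1, 2096
Anchor: Jan 1, 2096. With p = 2096 - 1 = 2095: (p + p//4 - p//100 + p//400) mod 7 = (2095 + 523 - 20 + 5) mod 7 = 2603 mod 7 = 6 -> Sunday (Mon=0 ... Sun=6)
Offset from anchor: 0 days
Weekday index = (6 + 0) mod 7 = 6

Sunday


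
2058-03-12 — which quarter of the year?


Month: March (month 3)
Q1: Jan-Mar, Q2: Apr-Jun, Q3: Jul-Sep, Q4: Oct-Dec

Q1


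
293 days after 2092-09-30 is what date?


Start: 2092-09-30, add 293 days
September 30 is the last day of September 2092 -> 293 left
October 2092 has 31 days -> 262 left
November 2092 has 30 days -> 232 left
December 2092 has 31 days -> 201 left
January 2093 has 31 days -> 170 left
February 2093 has 28 days -> 142 left
March 2093 has 31 days -> 111 left
April 2093 has 30 days -> 81 left
May 2093 has 31 days -> 50 left
June 2093 has 30 days -> 20 left
July 2093: 20 <= 31 -> lands on July 20

Result: 2093-07-20


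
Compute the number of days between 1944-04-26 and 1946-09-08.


From 1944-04-26 to 1946-09-08
1944-04-26: days before April = 31 + 29 + 31 = 91 (1944 is a leap year); day of year = 91 + 26 = 117
1946-09-08: days before September = 31 + 28 + 31 + 30 + 31 + 30 + 31 + 31 = 243 (1946 is not a leap year); day of year = 243 + 8 = 251
Rest of 1944: 366 - 117 = 249
Full years 1945 (365): 365
Total = 249 + 365 + 251 = 865

865 days


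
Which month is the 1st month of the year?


Month 1 of 12

January


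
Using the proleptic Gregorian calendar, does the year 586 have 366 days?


Gregorian leap year rule: divisible by 4, but not by 100, unless also by 400.
586 is not divisible by 4 -> not a leap year

No


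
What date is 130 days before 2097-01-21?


Start: 2097-01-21, subtract 130 days
Back 21 days from January 21 reaches December 31, 2096 -> 109 left
December 2096 has 31 days -> back to November 30, 2096 -> 78 left
November 2096 has 30 days -> back to October 31, 2096 -> 48 left
October 2096 has 31 days -> back to September 30, 2096 -> 17 left
September 2096: 30 - 17 = 13 -> lands on September 13

Result: 2096-09-13


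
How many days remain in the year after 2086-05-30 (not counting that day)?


Day of year: 150 of 365
Remaining = 365 - 150

215 days


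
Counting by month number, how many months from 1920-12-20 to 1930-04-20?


From December 1920 to April 1930
10 years * 12 = 120 months, minus 8 months = 112

112 months


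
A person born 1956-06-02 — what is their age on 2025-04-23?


Birth: 1956-06-02
Reference: 2025-04-23
Year difference: 2025 - 1956 = 69
Birthday not yet reached in 2025, subtract 1

68 years old


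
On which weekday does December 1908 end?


December 1908 has 31 days
Anchor: Jan 1, 1908. With p = 1908 - 1 = 1907: (p + p//4 - p//100 + p//400) mod 7 = (1907 + 476 - 19 + 4) mod 7 = 2368 mod 7 = 2 -> Wednesday (Mon=0 ... Sun=6)
Days before December (Jan-Nov): 335; December 1 index = (2 + 335) mod 7 = 1 -> Tuesday
Last day offset: 31 - 1 = 30 days
Weekday index = (1 + 30) mod 7 = 3

Thursday, December 31


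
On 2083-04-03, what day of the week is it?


Date: April 3, 2083
Anchor: Jan 1, 2083. With p = 2083 - 1 = 2082: (p + p//4 - p//100 + p//400) mod 7 = (2082 + 520 - 20 + 5) mod 7 = 2587 mod 7 = 4 -> Friday (Mon=0 ... Sun=6)
Days before April (Jan-Mar): 90; offset = 90 + 3 - 1 = 92
Weekday index = (4 + 92) mod 7 = 5

Day of the week: Saturday


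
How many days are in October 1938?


October 1938

31 days


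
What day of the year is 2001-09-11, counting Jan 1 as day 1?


Date: September 11, 2001
Days in months 1 through 8: 243
Plus 11 days in September

Day of year: 254


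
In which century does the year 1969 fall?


Century = (year - 1) // 100 + 1
= (1969 - 1) // 100 + 1
= 1968 // 100 + 1
= 19 + 1

20th century


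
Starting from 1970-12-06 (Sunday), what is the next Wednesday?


Current: Sunday
Target: Wednesday
Days ahead: 3

Next Wednesday: 1970-12-09


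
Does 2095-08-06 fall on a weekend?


Anchor: Jan 1, 2095. With p = 2095 - 1 = 2094: (p + p//4 - p//100 + p//400) mod 7 = (2094 + 523 - 20 + 5) mod 7 = 2602 mod 7 = 5 -> Saturday (Mon=0 ... Sun=6)
Day of year: 218; offset = 217
Weekday index = (5 + 217) mod 7 = 5 -> Saturday
Weekend days: Saturday, Sunday

Yes


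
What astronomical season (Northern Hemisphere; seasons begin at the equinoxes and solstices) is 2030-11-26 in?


Date: November 26
Astronomical Autumn (approx.; exact equinox/solstice day varies by year): September 22 to December 20
November 26 falls within the Autumn window

Autumn


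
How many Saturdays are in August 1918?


August 1918 has 31 days
Anchor: Jan 1, 1918. With p = 1918 - 1 = 1917: (p + p//4 - p//100 + p//400) mod 7 = (1917 + 479 - 19 + 4) mod 7 = 2381 mod 7 = 1 -> Tuesday (Mon=0 ... Sun=6)
Days before August (Jan-Jul): 212; August 1 index = (1 + 212) mod 7 = 3 -> Thursday
First Saturday is August 3
Saturdays: 3, 10, 17, 24, 31

5 Saturdays


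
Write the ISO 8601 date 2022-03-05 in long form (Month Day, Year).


ISO 2022-03-05 parses as year=2022, month=03, day=05
Month 3 -> March

March 5, 2022


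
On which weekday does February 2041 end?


February 2041 has 28 days
Anchor: Jan 1, 2041. With p = 2041 - 1 = 2040: (p + p//4 - p//100 + p//400) mod 7 = (2040 + 510 - 20 + 5) mod 7 = 2535 mod 7 = 1 -> Tuesday (Mon=0 ... Sun=6)
Days before February (Jan): 31; February 1 index = (1 + 31) mod 7 = 4 -> Friday
Last day offset: 28 - 1 = 27 days
Weekday index = (4 + 27) mod 7 = 3

Thursday, February 28


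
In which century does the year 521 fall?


Century = (year - 1) // 100 + 1
= (521 - 1) // 100 + 1
= 520 // 100 + 1
= 5 + 1

6th century


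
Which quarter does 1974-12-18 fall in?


Month: December (month 12)
Q1: Jan-Mar, Q2: Apr-Jun, Q3: Jul-Sep, Q4: Oct-Dec

Q4


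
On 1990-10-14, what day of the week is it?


Date: October 14, 1990
Anchor: Jan 1, 1990. With p = 1990 - 1 = 1989: (p + p//4 - p//100 + p//400) mod 7 = (1989 + 497 - 19 + 4) mod 7 = 2471 mod 7 = 0 -> Monday (Mon=0 ... Sun=6)
Days before October (Jan-Sep): 273; offset = 273 + 14 - 1 = 286
Weekday index = (0 + 286) mod 7 = 6

Day of the week: Sunday


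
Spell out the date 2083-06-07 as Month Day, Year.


ISO 2083-06-07 parses as year=2083, month=06, day=07
Month 6 -> June

June 7, 2083


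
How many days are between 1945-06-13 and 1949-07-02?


From 1945-06-13 to 1949-07-02
1945-06-13: days before June = 31 + 28 + 31 + 30 + 31 = 151 (1945 is not a leap year); day of year = 151 + 13 = 164
1949-07-02: days before July = 31 + 28 + 31 + 30 + 31 + 30 = 181 (1949 is not a leap year); day of year = 181 + 2 = 183
Rest of 1945: 365 - 164 = 201
Full years 1946 (365), 1947 (365), 1948 (366): 1096
Total = 201 + 1096 + 183 = 1480

1480 days


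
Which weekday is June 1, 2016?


Target: June 1, 2016
Anchor: Jan 1, 2016. With p = 2016 - 1 = 2015: (p + p//4 - p//100 + p//400) mod 7 = (2015 + 503 - 20 + 5) mod 7 = 2503 mod 7 = 4 -> Friday (Mon=0 ... Sun=6)
Days before June (Jan-May): 152 days
Weekday index = (4 + 152) mod 7 = 2

Wednesday


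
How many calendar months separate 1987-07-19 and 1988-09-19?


From July 1987 to September 1988
1 year * 12 = 12 months, plus 2 months = 14

14 months


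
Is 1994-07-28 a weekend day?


Anchor: Jan 1, 1994. With p = 1994 - 1 = 1993: (p + p//4 - p//100 + p//400) mod 7 = (1993 + 498 - 19 + 4) mod 7 = 2476 mod 7 = 5 -> Saturday (Mon=0 ... Sun=6)
Day of year: 209; offset = 208
Weekday index = (5 + 208) mod 7 = 3 -> Thursday
Weekend days: Saturday, Sunday

No


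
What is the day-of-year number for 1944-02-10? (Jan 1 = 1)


Date: February 10, 1944
Days in months 1 through 1: 31
Plus 10 days in February

Day of year: 41


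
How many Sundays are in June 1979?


June 1979 has 30 days
Anchor: Jan 1, 1979. With p = 1979 - 1 = 1978: (p + p//4 - p//100 + p//400) mod 7 = (1978 + 494 - 19 + 4) mod 7 = 2457 mod 7 = 0 -> Monday (Mon=0 ... Sun=6)
Days before June (Jan-May): 151; June 1 index = (0 + 151) mod 7 = 4 -> Friday
First Sunday is June 3
Sundays: 3, 10, 17, 24

4 Sundays


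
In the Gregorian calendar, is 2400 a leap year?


Gregorian leap year rule: divisible by 4, but not by 100, unless also by 400.
2400 is divisible by 400 -> leap year

Yes


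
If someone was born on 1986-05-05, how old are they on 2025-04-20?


Birth: 1986-05-05
Reference: 2025-04-20
Year difference: 2025 - 1986 = 39
Birthday not yet reached in 2025, subtract 1

38 years old


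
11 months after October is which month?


October is month 10
10 + 11 = 21; wrap: 21 - 12 = 9

September


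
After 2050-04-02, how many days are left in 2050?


Day of year: 92 of 365
Remaining = 365 - 92

273 days


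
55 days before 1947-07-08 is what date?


Start: 1947-07-08, subtract 55 days
Back 8 days from July 8 reaches June 30, 1947 -> 47 left
June 1947 has 30 days -> back to May 31, 1947 -> 17 left
May 1947: 31 - 17 = 14 -> lands on May 14

Result: 1947-05-14


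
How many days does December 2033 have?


December 2033

31 days


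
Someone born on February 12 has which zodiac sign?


Date: February 12
Conventional tropical zodiac dates: Aquarius from January 20 onward; Pisces starts February 19
February 12 falls within the Aquarius range

Aquarius


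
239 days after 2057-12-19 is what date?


Start: 2057-12-19, add 239 days
December 2057 has 31 days: 31 - 19 = 12 days to December 31 -> 227 left
January 2058 has 31 days -> 196 left
February 2058 has 28 days -> 168 left
March 2058 has 31 days -> 137 left
April 2058 has 30 days -> 107 left
May 2058 has 31 days -> 76 left
June 2058 has 30 days -> 46 left
July 2058 has 31 days -> 15 left
August 2058: 15 <= 31 -> lands on August 15

Result: 2058-08-15


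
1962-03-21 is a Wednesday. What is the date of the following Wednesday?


Current: Wednesday
Target: Wednesday
Days ahead: 7

Next Wednesday: 1962-03-28


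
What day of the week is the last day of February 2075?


February 2075 has 28 days
Anchor: Jan 1, 2075. With p = 2075 - 1 = 2074: (p + p//4 - p//100 + p//400) mod 7 = (2074 + 518 - 20 + 5) mod 7 = 2577 mod 7 = 1 -> Tuesday (Mon=0 ... Sun=6)
Days before February (Jan): 31; February 1 index = (1 + 31) mod 7 = 4 -> Friday
Last day offset: 28 - 1 = 27 days
Weekday index = (4 + 27) mod 7 = 3

Thursday, February 28


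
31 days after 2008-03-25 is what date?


Start: 2008-03-25, add 31 days
March 2008 has 31 days: 31 - 25 = 6 days to March 31 -> 25 left
April 2008: 25 <= 30 -> lands on April 25

Result: 2008-04-25


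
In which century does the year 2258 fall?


Century = (year - 1) // 100 + 1
= (2258 - 1) // 100 + 1
= 2257 // 100 + 1
= 22 + 1

23rd century


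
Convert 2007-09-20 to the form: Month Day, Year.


ISO 2007-09-20 parses as year=2007, month=09, day=20
Month 9 -> September

September 20, 2007


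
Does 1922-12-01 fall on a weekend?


Anchor: Jan 1, 1922. With p = 1922 - 1 = 1921: (p + p//4 - p//100 + p//400) mod 7 = (1921 + 480 - 19 + 4) mod 7 = 2386 mod 7 = 6 -> Sunday (Mon=0 ... Sun=6)
Day of year: 335; offset = 334
Weekday index = (6 + 334) mod 7 = 4 -> Friday
Weekend days: Saturday, Sunday

No


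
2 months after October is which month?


October is month 10
10 + 2 = 12

December


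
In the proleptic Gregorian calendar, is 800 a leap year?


Gregorian leap year rule: divisible by 4, but not by 100, unless also by 400.
800 is divisible by 400 -> leap year

Yes


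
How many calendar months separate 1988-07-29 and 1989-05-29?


From July 1988 to May 1989
1 year * 12 = 12 months, minus 2 months = 10

10 months


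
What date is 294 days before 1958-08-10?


Start: 1958-08-10, subtract 294 days
Back 10 days from August 10 reaches July 31, 1958 -> 284 left
July 1958 has 31 days -> back to June 30, 1958 -> 253 left
June 1958 has 30 days -> back to May 31, 1958 -> 223 left
May 1958 has 31 days -> back to April 30, 1958 -> 192 left
April 1958 has 30 days -> back to March 31, 1958 -> 162 left
March 1958 has 31 days -> back to February 28, 1958 -> 131 left
February 1958 has 28 days -> back to January 31, 1958 -> 103 left
January 1958 has 31 days -> back to December 31, 1957 -> 72 left
December 1957 has 31 days -> back to November 30, 1957 -> 41 left
November 1957 has 30 days -> back to October 31, 1957 -> 11 left
October 1957: 31 - 11 = 20 -> lands on October 20

Result: 1957-10-20


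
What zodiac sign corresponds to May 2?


Date: May 2
Conventional tropical zodiac dates: Taurus from April 20 onward; Gemini starts May 21
May 2 falls within the Taurus range

Taurus


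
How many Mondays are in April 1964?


April 1964 has 30 days
Anchor: Jan 1, 1964. With p = 1964 - 1 = 1963: (p + p//4 - p//100 + p//400) mod 7 = (1963 + 490 - 19 + 4) mod 7 = 2438 mod 7 = 2 -> Wednesday (Mon=0 ... Sun=6)
Days before April (Jan-Mar): 91; April 1 index = (2 + 91) mod 7 = 2 -> Wednesday
First Monday is April 6
Mondays: 6, 13, 20, 27

4 Mondays


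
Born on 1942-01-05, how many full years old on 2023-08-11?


Birth: 1942-01-05
Reference: 2023-08-11
Year difference: 2023 - 1942 = 81

81 years old


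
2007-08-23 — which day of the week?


Date: August 23, 2007
Anchor: Jan 1, 2007. With p = 2007 - 1 = 2006: (p + p//4 - p//100 + p//400) mod 7 = (2006 + 501 - 20 + 5) mod 7 = 2492 mod 7 = 0 -> Monday (Mon=0 ... Sun=6)
Days before August (Jan-Jul): 212; offset = 212 + 23 - 1 = 234
Weekday index = (0 + 234) mod 7 = 3

Day of the week: Thursday


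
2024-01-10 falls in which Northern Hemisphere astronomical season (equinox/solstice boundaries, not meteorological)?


Date: January 10
Astronomical Winter (approx.; exact equinox/solstice day varies by year): December 21 to March 19
January 10 falls within the Winter window

Winter


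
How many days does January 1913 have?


January 1913

31 days


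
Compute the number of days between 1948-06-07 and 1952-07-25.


From 1948-06-07 to 1952-07-25
1948-06-07: days before June = 31 + 29 + 31 + 30 + 31 = 152 (1948 is a leap year); day of year = 152 + 7 = 159
1952-07-25: days before July = 31 + 29 + 31 + 30 + 31 + 30 = 182 (1952 is a leap year); day of year = 182 + 25 = 207
Rest of 1948: 366 - 159 = 207
Full years 1949 (365), 1950 (365), 1951 (365): 1095
Total = 207 + 1095 + 207 = 1509

1509 days


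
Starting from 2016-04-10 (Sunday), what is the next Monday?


Current: Sunday
Target: Monday
Days ahead: 1

Next Monday: 2016-04-11


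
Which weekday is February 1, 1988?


Target: February 1, 1988
Anchor: Jan 1, 1988. With p = 1988 - 1 = 1987: (p + p//4 - p//100 + p//400) mod 7 = (1987 + 496 - 19 + 4) mod 7 = 2468 mod 7 = 4 -> Friday (Mon=0 ... Sun=6)
Days before February (Jan): 31 days
Weekday index = (4 + 31) mod 7 = 0

Monday


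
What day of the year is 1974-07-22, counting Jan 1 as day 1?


Date: July 22, 1974
Days in months 1 through 6: 181
Plus 22 days in July

Day of year: 203


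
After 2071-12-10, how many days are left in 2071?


Day of year: 344 of 365
Remaining = 365 - 344

21 days


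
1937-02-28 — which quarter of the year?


Month: February (month 2)
Q1: Jan-Mar, Q2: Apr-Jun, Q3: Jul-Sep, Q4: Oct-Dec

Q1


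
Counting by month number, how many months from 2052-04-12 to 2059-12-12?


From April 2052 to December 2059
7 years * 12 = 84 months, plus 8 months = 92

92 months


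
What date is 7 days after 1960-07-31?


Start: 1960-07-31, add 7 days
July 31 is the last day of July 1960 -> 7 left
August 1960: 7 <= 31 -> lands on August 7

Result: 1960-08-07


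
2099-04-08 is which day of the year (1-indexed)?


Date: April 8, 2099
Days in months 1 through 3: 90
Plus 8 days in April

Day of year: 98


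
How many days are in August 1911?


August 1911

31 days


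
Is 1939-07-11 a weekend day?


Anchor: Jan 1, 1939. With p = 1939 - 1 = 1938: (p + p//4 - p//100 + p//400) mod 7 = (1938 + 484 - 19 + 4) mod 7 = 2407 mod 7 = 6 -> Sunday (Mon=0 ... Sun=6)
Day of year: 192; offset = 191
Weekday index = (6 + 191) mod 7 = 1 -> Tuesday
Weekend days: Saturday, Sunday

No


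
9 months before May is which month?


May is month 5
5 - 9 = -4; wrap: -4 + 12 = 8

August


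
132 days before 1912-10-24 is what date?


Start: 1912-10-24, subtract 132 days
Back 24 days from October 24 reaches September 30, 1912 -> 108 left
September 1912 has 30 days -> back to August 31, 1912 -> 78 left
August 1912 has 31 days -> back to July 31, 1912 -> 47 left
July 1912 has 31 days -> back to June 30, 1912 -> 16 left
June 1912: 30 - 16 = 14 -> lands on June 14

Result: 1912-06-14


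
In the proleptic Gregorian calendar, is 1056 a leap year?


Gregorian leap year rule: divisible by 4, but not by 100, unless also by 400.
1056 is divisible by 4 but not 100 -> leap year

Yes


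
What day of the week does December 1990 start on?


Target: December 1, 1990
Anchor: Jan 1, 1990. With p = 1990 - 1 = 1989: (p + p//4 - p//100 + p//400) mod 7 = (1989 + 497 - 19 + 4) mod 7 = 2471 mod 7 = 0 -> Monday (Mon=0 ... Sun=6)
Days before December (Jan-Nov): 334 days
Weekday index = (0 + 334) mod 7 = 5

Saturday


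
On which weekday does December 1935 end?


December 1935 has 31 days
Anchor: Jan 1, 1935. With p = 1935 - 1 = 1934: (p + p//4 - p//100 + p//400) mod 7 = (1934 + 483 - 19 + 4) mod 7 = 2402 mod 7 = 1 -> Tuesday (Mon=0 ... Sun=6)
Days before December (Jan-Nov): 334; December 1 index = (1 + 334) mod 7 = 6 -> Sunday
Last day offset: 31 - 1 = 30 days
Weekday index = (6 + 30) mod 7 = 1

Tuesday, December 31


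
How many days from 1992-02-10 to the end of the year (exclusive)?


Day of year: 41 of 366
Remaining = 366 - 41

325 days


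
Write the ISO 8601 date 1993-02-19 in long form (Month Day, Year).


ISO 1993-02-19 parses as year=1993, month=02, day=19
Month 2 -> February

February 19, 1993


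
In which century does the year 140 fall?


Century = (year - 1) // 100 + 1
= (140 - 1) // 100 + 1
= 139 // 100 + 1
= 1 + 1

2nd century


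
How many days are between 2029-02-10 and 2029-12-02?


From 2029-02-10 to 2029-12-02
2029-02-10: days before February = 31; day of year = 31 + 10 = 41
2029-12-02: days before December = 31 + 28 + 31 + 30 + 31 + 30 + 31 + 31 + 30 + 31 + 30 = 334 (2029 is not a leap year); day of year = 334 + 2 = 336
Same year: 336 - 41 = 295

295 days


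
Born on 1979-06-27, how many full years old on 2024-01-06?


Birth: 1979-06-27
Reference: 2024-01-06
Year difference: 2024 - 1979 = 45
Birthday not yet reached in 2024, subtract 1

44 years old


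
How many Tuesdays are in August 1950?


August 1950 has 31 days
Anchor: Jan 1, 1950. With p = 1950 - 1 = 1949: (p + p//4 - p//100 + p//400) mod 7 = (1949 + 487 - 19 + 4) mod 7 = 2421 mod 7 = 6 -> Sunday (Mon=0 ... Sun=6)
Days before August (Jan-Jul): 212; August 1 index = (6 + 212) mod 7 = 1 -> Tuesday
First Tuesday is August 1
Tuesdays: 1, 8, 15, 22, 29

5 Tuesdays


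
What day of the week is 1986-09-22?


Date: September 22, 1986
Anchor: Jan 1, 1986. With p = 1986 - 1 = 1985: (p + p//4 - p//100 + p//400) mod 7 = (1985 + 496 - 19 + 4) mod 7 = 2466 mod 7 = 2 -> Wednesday (Mon=0 ... Sun=6)
Days before September (Jan-Aug): 243; offset = 243 + 22 - 1 = 264
Weekday index = (2 + 264) mod 7 = 0

Day of the week: Monday


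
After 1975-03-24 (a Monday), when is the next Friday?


Current: Monday
Target: Friday
Days ahead: 4

Next Friday: 1975-03-28


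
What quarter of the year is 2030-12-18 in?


Month: December (month 12)
Q1: Jan-Mar, Q2: Apr-Jun, Q3: Jul-Sep, Q4: Oct-Dec

Q4


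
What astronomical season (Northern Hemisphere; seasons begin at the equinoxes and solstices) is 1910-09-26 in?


Date: September 26
Astronomical Autumn (approx.; exact equinox/solstice day varies by year): September 22 to December 20
September 26 falls within the Autumn window

Autumn


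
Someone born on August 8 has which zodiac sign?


Date: August 8
Conventional tropical zodiac dates: Leo from July 23 onward; Virgo starts August 23
August 8 falls within the Leo range

Leo


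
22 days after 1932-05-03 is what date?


Start: 1932-05-03, add 22 days
May 1932 has 31 days; 3 + 22 = 25 stays within May

Result: 1932-05-25


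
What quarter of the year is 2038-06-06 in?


Month: June (month 6)
Q1: Jan-Mar, Q2: Apr-Jun, Q3: Jul-Sep, Q4: Oct-Dec

Q2


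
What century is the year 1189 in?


Century = (year - 1) // 100 + 1
= (1189 - 1) // 100 + 1
= 1188 // 100 + 1
= 11 + 1

12th century


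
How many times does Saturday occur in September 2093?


September 2093 has 30 days
Anchor: Jan 1, 2093. With p = 2093 - 1 = 2092: (p + p//4 - p//100 + p//400) mod 7 = (2092 + 523 - 20 + 5) mod 7 = 2600 mod 7 = 3 -> Thursday (Mon=0 ... Sun=6)
Days before September (Jan-Aug): 243; September 1 index = (3 + 243) mod 7 = 1 -> Tuesday
First Saturday is September 5
Saturdays: 5, 12, 19, 26

4 Saturdays


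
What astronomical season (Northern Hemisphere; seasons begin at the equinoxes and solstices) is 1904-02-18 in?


Date: February 18
Astronomical Winter (approx.; exact equinox/solstice day varies by year): December 21 to March 19
February 18 falls within the Winter window

Winter


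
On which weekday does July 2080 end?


July 2080 has 31 days
Anchor: Jan 1, 2080. With p = 2080 - 1 = 2079: (p + p//4 - p//100 + p//400) mod 7 = (2079 + 519 - 20 + 5) mod 7 = 2583 mod 7 = 0 -> Monday (Mon=0 ... Sun=6)
Days before July (Jan-Jun): 182; July 1 index = (0 + 182) mod 7 = 0 -> Monday
Last day offset: 31 - 1 = 30 days
Weekday index = (0 + 30) mod 7 = 2

Wednesday, July 31


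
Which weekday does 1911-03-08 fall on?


Date: March 8, 1911
Anchor: Jan 1, 1911. With p = 1911 - 1 = 1910: (p + p//4 - p//100 + p//400) mod 7 = (1910 + 477 - 19 + 4) mod 7 = 2372 mod 7 = 6 -> Sunday (Mon=0 ... Sun=6)
Days before March (Jan-Feb): 59; offset = 59 + 8 - 1 = 66
Weekday index = (6 + 66) mod 7 = 2

Day of the week: Wednesday
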